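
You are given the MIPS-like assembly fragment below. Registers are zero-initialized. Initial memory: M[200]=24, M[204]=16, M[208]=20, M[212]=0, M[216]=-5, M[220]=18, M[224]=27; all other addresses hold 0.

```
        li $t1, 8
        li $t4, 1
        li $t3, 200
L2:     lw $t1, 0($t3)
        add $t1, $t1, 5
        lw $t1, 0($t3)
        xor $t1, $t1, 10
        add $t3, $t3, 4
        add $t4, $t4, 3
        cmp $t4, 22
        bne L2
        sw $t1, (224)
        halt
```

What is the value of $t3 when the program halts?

228

li $t1, 8 → $t1=8
li $t4, 1 → $t4=1
li $t3, 200 → $t3=200
lw $t1, 0($t3) → $t1=M[200]=24
add $t1, $t1, 5 → $t1=24+5=29
lw $t1, 0($t3) → $t1=M[200]=24
xor $t1, $t1, 10 → $t1=24^10=18
add $t3, $t3, 4 → $t3=200+4=204
add $t4, $t4, 3 → $t4=1+3=4
cmp $t4, 22  (cmp 4,22)
bne L2: taken
lw $t1, 0($t3) → $t1=M[204]=16
add $t1, $t1, 5 → $t1=16+5=21
lw $t1, 0($t3) → $t1=M[204]=16
xor $t1, $t1, 10 → $t1=16^10=26
add $t3, $t3, 4 → $t3=204+4=208
add $t4, $t4, 3 → $t4=4+3=7
cmp $t4, 22  (cmp 7,22)
bne L2: taken
lw $t1, 0($t3) → $t1=M[208]=20
add $t1, $t1, 5 → $t1=20+5=25
lw $t1, 0($t3) → $t1=M[208]=20
xor $t1, $t1, 10 → $t1=20^10=30
add $t3, $t3, 4 → $t3=208+4=212
add $t4, $t4, 3 → $t4=7+3=10
cmp $t4, 22  (cmp 10,22)
bne L2: taken
lw $t1, 0($t3) → $t1=M[212]=0
add $t1, $t1, 5 → $t1=0+5=5
lw $t1, 0($t3) → $t1=M[212]=0
xor $t1, $t1, 10 → $t1=0^10=10
add $t3, $t3, 4 → $t3=212+4=216
add $t4, $t4, 3 → $t4=10+3=13
cmp $t4, 22  (cmp 13,22)
bne L2: taken
lw $t1, 0($t3) → $t1=M[216]=-5
add $t1, $t1, 5 → $t1=(-5)+5=0
lw $t1, 0($t3) → $t1=M[216]=-5
xor $t1, $t1, 10 → $t1=(-5)^10=-15
add $t3, $t3, 4 → $t3=216+4=220
add $t4, $t4, 3 → $t4=13+3=16
cmp $t4, 22  (cmp 16,22)
bne L2: taken
lw $t1, 0($t3) → $t1=M[220]=18
add $t1, $t1, 5 → $t1=18+5=23
lw $t1, 0($t3) → $t1=M[220]=18
xor $t1, $t1, 10 → $t1=18^10=24
add $t3, $t3, 4 → $t3=220+4=224
add $t4, $t4, 3 → $t4=16+3=19
cmp $t4, 22  (cmp 19,22)
bne L2: taken
lw $t1, 0($t3) → $t1=M[224]=27
add $t1, $t1, 5 → $t1=27+5=32
lw $t1, 0($t3) → $t1=M[224]=27
xor $t1, $t1, 10 → $t1=27^10=17
add $t3, $t3, 4 → $t3=224+4=228
add $t4, $t4, 3 → $t4=19+3=22
cmp $t4, 22  (cmp 22,22)
bne L2: not taken
sw $t1, (224) → M[224]=17
halt.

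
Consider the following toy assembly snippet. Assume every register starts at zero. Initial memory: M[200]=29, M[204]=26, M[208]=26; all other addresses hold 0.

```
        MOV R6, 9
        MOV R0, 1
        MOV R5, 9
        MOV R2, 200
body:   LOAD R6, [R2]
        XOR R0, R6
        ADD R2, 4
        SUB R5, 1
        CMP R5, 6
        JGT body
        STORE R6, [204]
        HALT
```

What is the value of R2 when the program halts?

212

R6=9
R0=1
R5=9
R2=200
R6=M[200]=29
R0=1^29=28
R2=200+4=204
R5=9-1=8
CMP R5, 6  (cmp 8,6)
JGT body: taken
R6=M[204]=26
R0=28^26=6
R2=204+4=208
R5=8-1=7
CMP R5, 6  (cmp 7,6)
JGT body: taken
R6=M[208]=26
R0=6^26=28
R2=208+4=212
R5=7-1=6
CMP R5, 6  (cmp 6,6)
JGT body: not taken
STORE R6, [204] → M[204]=26
halt.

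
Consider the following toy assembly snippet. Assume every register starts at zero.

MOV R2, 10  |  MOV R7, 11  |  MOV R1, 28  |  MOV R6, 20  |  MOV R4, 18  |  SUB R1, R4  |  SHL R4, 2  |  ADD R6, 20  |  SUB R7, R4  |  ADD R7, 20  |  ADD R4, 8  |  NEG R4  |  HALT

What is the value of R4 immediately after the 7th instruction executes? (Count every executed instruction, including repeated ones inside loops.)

MOV R2, 10 → R2=10
MOV R7, 11 → R7=11
MOV R1, 28 → R1=28
MOV R6, 20 → R6=20
MOV R4, 18 → R4=18
SUB R1, R4 → R1=28-18=10
SHL R4, 2 → R4=18<<2=72
After step 7: R4 = 72.

72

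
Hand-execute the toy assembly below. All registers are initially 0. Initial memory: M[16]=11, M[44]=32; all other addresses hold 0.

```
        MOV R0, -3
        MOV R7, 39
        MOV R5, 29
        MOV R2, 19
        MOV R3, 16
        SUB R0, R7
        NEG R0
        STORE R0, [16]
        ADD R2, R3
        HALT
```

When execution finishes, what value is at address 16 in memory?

42

MOV R0, -3 → R0=-3
MOV R7, 39 → R7=39
MOV R5, 29 → R5=29
MOV R2, 19 → R2=19
MOV R3, 16 → R3=16
SUB R0, R7 → R0=(-3)-39=-42
NEG R0 → R0=-(-42)=42
STORE R0, [16] → M[16]=42
ADD R2, R3 → R2=19+16=35
halt.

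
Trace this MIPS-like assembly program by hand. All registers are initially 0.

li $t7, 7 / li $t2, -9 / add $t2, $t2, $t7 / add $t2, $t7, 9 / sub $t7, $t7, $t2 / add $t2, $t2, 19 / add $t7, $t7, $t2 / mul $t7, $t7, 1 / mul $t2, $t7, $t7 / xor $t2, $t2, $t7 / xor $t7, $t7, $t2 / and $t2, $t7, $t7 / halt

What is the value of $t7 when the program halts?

676

after li $t7, 7: $t7=7
after li $t2, -9: $t2=-9
after add $t2, $t2, $t7: $t2=(-9)+7=-2
after add $t2, $t7, 9: $t2=7+9=16
after sub $t7, $t7, $t2: $t7=7-16=-9
after add $t2, $t2, 19: $t2=16+19=35
after add $t7, $t7, $t2: $t7=(-9)+35=26
after mul $t7, $t7, 1: $t7=26*1=26
after mul $t2, $t7, $t7: $t2=26*26=676
after xor $t2, $t2, $t7: $t2=676^26=702
after xor $t7, $t7, $t2: $t7=26^702=676
after and $t2, $t7, $t7: $t2=676&676=676
halt.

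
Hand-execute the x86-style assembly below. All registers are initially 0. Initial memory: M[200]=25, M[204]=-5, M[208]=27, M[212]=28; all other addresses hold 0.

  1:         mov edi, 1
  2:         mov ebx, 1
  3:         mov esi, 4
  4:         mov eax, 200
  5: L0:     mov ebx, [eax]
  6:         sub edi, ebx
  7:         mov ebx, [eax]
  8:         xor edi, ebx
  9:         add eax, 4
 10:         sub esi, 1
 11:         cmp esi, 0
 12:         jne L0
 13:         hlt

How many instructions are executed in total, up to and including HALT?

37

mov edi, 1 → edi=1
mov ebx, 1 → ebx=1
mov esi, 4 → esi=4
mov eax, 200 → eax=200
mov ebx, [eax] → ebx=M[200]=25
sub edi, ebx → edi=1-25=-24
mov ebx, [eax] → ebx=M[200]=25
xor edi, ebx → edi=(-24)^25=-15
add eax, 4 → eax=200+4=204
sub esi, 1 → esi=4-1=3
cmp esi, 0  (cmp 3,0)
jne L0: taken
mov ebx, [eax] → ebx=M[204]=-5
sub edi, ebx → edi=(-15)-(-5)=-10
mov ebx, [eax] → ebx=M[204]=-5
xor edi, ebx → edi=(-10)^(-5)=13
add eax, 4 → eax=204+4=208
sub esi, 1 → esi=3-1=2
cmp esi, 0  (cmp 2,0)
jne L0: taken
mov ebx, [eax] → ebx=M[208]=27
sub edi, ebx → edi=13-27=-14
mov ebx, [eax] → ebx=M[208]=27
xor edi, ebx → edi=(-14)^27=-23
add eax, 4 → eax=208+4=212
sub esi, 1 → esi=2-1=1
cmp esi, 0  (cmp 1,0)
jne L0: taken
mov ebx, [eax] → ebx=M[212]=28
sub edi, ebx → edi=(-23)-28=-51
mov ebx, [eax] → ebx=M[212]=28
xor edi, ebx → edi=(-51)^28=-47
add eax, 4 → eax=212+4=216
sub esi, 1 → esi=1-1=0
cmp esi, 0  (cmp 0,0)
jne L0: not taken
halt.
Total executed instructions: 37.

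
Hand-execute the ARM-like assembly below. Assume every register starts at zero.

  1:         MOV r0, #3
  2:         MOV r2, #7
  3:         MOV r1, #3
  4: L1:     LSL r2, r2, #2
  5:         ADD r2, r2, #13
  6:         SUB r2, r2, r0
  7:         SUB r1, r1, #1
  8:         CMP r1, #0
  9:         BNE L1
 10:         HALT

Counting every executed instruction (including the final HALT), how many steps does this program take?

22

MOV r0, #3 → r0=3
MOV r2, #7 → r2=7
MOV r1, #3 → r1=3
LSL r2, r2, #2 → r2=7<<2=28
ADD r2, r2, #13 → r2=28+13=41
SUB r2, r2, r0 → r2=41-3=38
SUB r1, r1, #1 → r1=3-1=2
CMP r1, #0  (cmp 2,0)
BNE L1: taken
LSL r2, r2, #2 → r2=38<<2=152
ADD r2, r2, #13 → r2=152+13=165
SUB r2, r2, r0 → r2=165-3=162
SUB r1, r1, #1 → r1=2-1=1
CMP r1, #0  (cmp 1,0)
BNE L1: taken
LSL r2, r2, #2 → r2=162<<2=648
ADD r2, r2, #13 → r2=648+13=661
SUB r2, r2, r0 → r2=661-3=658
SUB r1, r1, #1 → r1=1-1=0
CMP r1, #0  (cmp 0,0)
BNE L1: not taken
halt.
Total executed instructions: 22.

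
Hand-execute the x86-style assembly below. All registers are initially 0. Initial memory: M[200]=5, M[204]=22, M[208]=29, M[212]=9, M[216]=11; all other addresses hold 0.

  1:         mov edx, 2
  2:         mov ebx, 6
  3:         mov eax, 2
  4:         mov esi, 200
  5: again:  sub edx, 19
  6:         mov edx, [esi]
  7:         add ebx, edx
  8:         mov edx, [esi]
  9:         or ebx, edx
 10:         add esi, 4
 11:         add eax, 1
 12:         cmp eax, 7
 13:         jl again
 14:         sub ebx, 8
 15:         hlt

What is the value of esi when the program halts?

mov edx, 2 → edx=2
mov ebx, 6 → ebx=6
mov eax, 2 → eax=2
mov esi, 200 → esi=200
sub edx, 19 → edx=2-19=-17
mov edx, [esi] → edx=M[200]=5
add ebx, edx → ebx=6+5=11
mov edx, [esi] → edx=M[200]=5
or ebx, edx → ebx=11|5=15
add esi, 4 → esi=200+4=204
add eax, 1 → eax=2+1=3
cmp eax, 7  (cmp 3,7)
jl again: taken
sub edx, 19 → edx=5-19=-14
mov edx, [esi] → edx=M[204]=22
add ebx, edx → ebx=15+22=37
mov edx, [esi] → edx=M[204]=22
or ebx, edx → ebx=37|22=55
add esi, 4 → esi=204+4=208
add eax, 1 → eax=3+1=4
cmp eax, 7  (cmp 4,7)
jl again: taken
sub edx, 19 → edx=22-19=3
mov edx, [esi] → edx=M[208]=29
add ebx, edx → ebx=55+29=84
mov edx, [esi] → edx=M[208]=29
or ebx, edx → ebx=84|29=93
add esi, 4 → esi=208+4=212
add eax, 1 → eax=4+1=5
cmp eax, 7  (cmp 5,7)
jl again: taken
sub edx, 19 → edx=29-19=10
mov edx, [esi] → edx=M[212]=9
add ebx, edx → ebx=93+9=102
mov edx, [esi] → edx=M[212]=9
or ebx, edx → ebx=102|9=111
add esi, 4 → esi=212+4=216
add eax, 1 → eax=5+1=6
cmp eax, 7  (cmp 6,7)
jl again: taken
sub edx, 19 → edx=9-19=-10
mov edx, [esi] → edx=M[216]=11
add ebx, edx → ebx=111+11=122
mov edx, [esi] → edx=M[216]=11
or ebx, edx → ebx=122|11=123
add esi, 4 → esi=216+4=220
add eax, 1 → eax=6+1=7
cmp eax, 7  (cmp 7,7)
jl again: not taken
sub ebx, 8 → ebx=123-8=115
halt.

220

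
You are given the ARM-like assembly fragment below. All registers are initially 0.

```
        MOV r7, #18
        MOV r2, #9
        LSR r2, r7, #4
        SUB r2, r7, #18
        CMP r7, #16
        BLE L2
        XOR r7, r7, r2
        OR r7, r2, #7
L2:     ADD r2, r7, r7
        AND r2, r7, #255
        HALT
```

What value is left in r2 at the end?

7

MOV r7, #18 → r7=18
MOV r2, #9 → r2=9
LSR r2, r7, #4 → r2=18>>4=1
SUB r2, r7, #18 → r2=18-18=0
CMP r7, #16  (cmp 18,16)
BLE L2: not taken
XOR r7, r7, r2 → r7=18^0=18
OR r7, r2, #7 → r7=0|7=7
ADD r2, r7, r7 → r2=7+7=14
AND r2, r7, #255 → r2=7&255=7
halt.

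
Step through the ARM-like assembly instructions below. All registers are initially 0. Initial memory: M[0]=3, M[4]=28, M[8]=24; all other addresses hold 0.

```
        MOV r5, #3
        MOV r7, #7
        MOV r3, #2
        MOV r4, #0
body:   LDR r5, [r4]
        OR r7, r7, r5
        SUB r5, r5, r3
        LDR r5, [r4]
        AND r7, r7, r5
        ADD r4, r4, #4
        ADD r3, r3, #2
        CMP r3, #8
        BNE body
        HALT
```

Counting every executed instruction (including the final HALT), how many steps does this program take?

32

MOV r5, #3 → r5=3
MOV r7, #7 → r7=7
MOV r3, #2 → r3=2
MOV r4, #0 → r4=0
LDR r5, [r4] → r5=M[0]=3
OR r7, r7, r5 → r7=7|3=7
SUB r5, r5, r3 → r5=3-2=1
LDR r5, [r4] → r5=M[0]=3
AND r7, r7, r5 → r7=7&3=3
ADD r4, r4, #4 → r4=0+4=4
ADD r3, r3, #2 → r3=2+2=4
CMP r3, #8  (cmp 4,8)
BNE body: taken
LDR r5, [r4] → r5=M[4]=28
OR r7, r7, r5 → r7=3|28=31
SUB r5, r5, r3 → r5=28-4=24
LDR r5, [r4] → r5=M[4]=28
AND r7, r7, r5 → r7=31&28=28
ADD r4, r4, #4 → r4=4+4=8
ADD r3, r3, #2 → r3=4+2=6
CMP r3, #8  (cmp 6,8)
BNE body: taken
LDR r5, [r4] → r5=M[8]=24
OR r7, r7, r5 → r7=28|24=28
SUB r5, r5, r3 → r5=24-6=18
LDR r5, [r4] → r5=M[8]=24
AND r7, r7, r5 → r7=28&24=24
ADD r4, r4, #4 → r4=8+4=12
ADD r3, r3, #2 → r3=6+2=8
CMP r3, #8  (cmp 8,8)
BNE body: not taken
halt.
Total executed instructions: 32.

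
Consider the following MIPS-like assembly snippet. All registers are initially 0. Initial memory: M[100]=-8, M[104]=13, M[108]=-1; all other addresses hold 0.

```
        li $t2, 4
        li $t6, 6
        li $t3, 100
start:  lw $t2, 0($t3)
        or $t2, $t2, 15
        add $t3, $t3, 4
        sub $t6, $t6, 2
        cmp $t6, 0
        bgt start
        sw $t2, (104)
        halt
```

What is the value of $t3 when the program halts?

112

li $t2, 4 → $t2=4
li $t6, 6 → $t6=6
li $t3, 100 → $t3=100
lw $t2, 0($t3) → $t2=M[100]=-8
or $t2, $t2, 15 → $t2=(-8)|15=-1
add $t3, $t3, 4 → $t3=100+4=104
sub $t6, $t6, 2 → $t6=6-2=4
cmp $t6, 0  (cmp 4,0)
bgt start: taken
lw $t2, 0($t3) → $t2=M[104]=13
or $t2, $t2, 15 → $t2=13|15=15
add $t3, $t3, 4 → $t3=104+4=108
sub $t6, $t6, 2 → $t6=4-2=2
cmp $t6, 0  (cmp 2,0)
bgt start: taken
lw $t2, 0($t3) → $t2=M[108]=-1
or $t2, $t2, 15 → $t2=(-1)|15=-1
add $t3, $t3, 4 → $t3=108+4=112
sub $t6, $t6, 2 → $t6=2-2=0
cmp $t6, 0  (cmp 0,0)
bgt start: not taken
sw $t2, (104) → M[104]=-1
halt.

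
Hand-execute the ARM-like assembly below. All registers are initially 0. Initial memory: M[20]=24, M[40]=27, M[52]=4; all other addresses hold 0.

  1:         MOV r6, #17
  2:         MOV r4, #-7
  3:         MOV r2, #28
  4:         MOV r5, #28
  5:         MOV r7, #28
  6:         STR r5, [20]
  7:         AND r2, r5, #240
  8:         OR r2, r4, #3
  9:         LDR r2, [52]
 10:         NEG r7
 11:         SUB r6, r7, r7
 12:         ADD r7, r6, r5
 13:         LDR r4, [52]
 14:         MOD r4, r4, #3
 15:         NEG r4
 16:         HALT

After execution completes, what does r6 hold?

MOV r6, #17 → r6=17
MOV r4, #-7 → r4=-7
MOV r2, #28 → r2=28
MOV r5, #28 → r5=28
MOV r7, #28 → r7=28
STR r5, [20] → M[20]=28
AND r2, r5, #240 → r2=28&240=16
OR r2, r4, #3 → r2=(-7)|3=-5
LDR r2, [52] → r2=M[52]=4
NEG r7 → r7=-(28)=-28
SUB r6, r7, r7 → r6=(-28)-(-28)=0
ADD r7, r6, r5 → r7=0+28=28
LDR r4, [52] → r4=M[52]=4
MOD r4, r4, #3 → r4=4%3=1
NEG r4 → r4=-(1)=-1
halt.

0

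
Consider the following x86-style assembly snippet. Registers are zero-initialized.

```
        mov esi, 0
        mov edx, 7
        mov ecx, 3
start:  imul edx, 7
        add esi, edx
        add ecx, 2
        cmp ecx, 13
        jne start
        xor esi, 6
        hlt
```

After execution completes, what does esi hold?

137255

mov esi, 0 → esi=0
mov edx, 7 → edx=7
mov ecx, 3 → ecx=3
imul edx, 7 → edx=7*7=49
add esi, edx → esi=0+49=49
add ecx, 2 → ecx=3+2=5
cmp ecx, 13  (cmp 5,13)
jne start: taken
imul edx, 7 → edx=49*7=343
add esi, edx → esi=49+343=392
add ecx, 2 → ecx=5+2=7
cmp ecx, 13  (cmp 7,13)
jne start: taken
imul edx, 7 → edx=343*7=2401
add esi, edx → esi=392+2401=2793
add ecx, 2 → ecx=7+2=9
cmp ecx, 13  (cmp 9,13)
jne start: taken
imul edx, 7 → edx=2401*7=16807
add esi, edx → esi=2793+16807=19600
add ecx, 2 → ecx=9+2=11
cmp ecx, 13  (cmp 11,13)
jne start: taken
imul edx, 7 → edx=16807*7=117649
add esi, edx → esi=19600+117649=137249
add ecx, 2 → ecx=11+2=13
cmp ecx, 13  (cmp 13,13)
jne start: not taken
xor esi, 6 → esi=137249^6=137255
halt.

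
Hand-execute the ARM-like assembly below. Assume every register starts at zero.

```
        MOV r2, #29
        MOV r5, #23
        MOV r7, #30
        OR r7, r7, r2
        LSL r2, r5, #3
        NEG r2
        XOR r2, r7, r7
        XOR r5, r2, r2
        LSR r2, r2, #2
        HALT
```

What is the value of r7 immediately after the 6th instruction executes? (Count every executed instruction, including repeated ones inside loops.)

31

after MOV r2, #29: r2=29
after MOV r5, #23: r5=23
after MOV r7, #30: r7=30
after OR r7, r7, r2: r7=30|29=31
after LSL r2, r5, #3: r2=23<<3=184
after NEG r2: r2=-(184)=-184
After step 6: r7 = 31.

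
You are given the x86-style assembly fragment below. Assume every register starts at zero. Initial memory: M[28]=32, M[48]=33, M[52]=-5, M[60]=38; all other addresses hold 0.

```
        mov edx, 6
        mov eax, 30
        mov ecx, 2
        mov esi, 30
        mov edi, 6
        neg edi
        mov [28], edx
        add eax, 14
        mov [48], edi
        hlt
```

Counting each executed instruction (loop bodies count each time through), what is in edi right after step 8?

-6

mov edx, 6 → edx=6
mov eax, 30 → eax=30
mov ecx, 2 → ecx=2
mov esi, 30 → esi=30
mov edi, 6 → edi=6
neg edi → edi=-(6)=-6
mov [28], edx → M[28]=6
add eax, 14 → eax=30+14=44
After step 8: edi = -6.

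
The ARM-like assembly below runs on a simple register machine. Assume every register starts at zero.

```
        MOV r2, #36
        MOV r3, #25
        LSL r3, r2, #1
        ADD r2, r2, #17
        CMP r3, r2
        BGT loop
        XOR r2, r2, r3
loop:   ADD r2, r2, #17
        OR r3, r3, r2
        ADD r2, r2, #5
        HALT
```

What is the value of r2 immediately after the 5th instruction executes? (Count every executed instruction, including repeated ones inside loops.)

after MOV r2, #36: r2=36
after MOV r3, #25: r3=25
after LSL r3, r2, #1: r3=36<<1=72
after ADD r2, r2, #17: r2=36+17=53
CMP r3, r2  (cmp 72,53)
After step 5: r2 = 53.

53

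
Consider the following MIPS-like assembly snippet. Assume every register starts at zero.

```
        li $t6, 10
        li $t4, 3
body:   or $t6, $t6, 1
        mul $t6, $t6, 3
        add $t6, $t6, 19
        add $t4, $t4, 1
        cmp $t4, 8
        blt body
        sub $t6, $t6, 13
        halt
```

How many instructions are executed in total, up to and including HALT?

li $t6, 10 → $t6=10
li $t4, 3 → $t4=3
or $t6, $t6, 1 → $t6=10|1=11
mul $t6, $t6, 3 → $t6=11*3=33
add $t6, $t6, 19 → $t6=33+19=52
add $t4, $t4, 1 → $t4=3+1=4
cmp $t4, 8  (cmp 4,8)
blt body: taken
or $t6, $t6, 1 → $t6=52|1=53
mul $t6, $t6, 3 → $t6=53*3=159
add $t6, $t6, 19 → $t6=159+19=178
add $t4, $t4, 1 → $t4=4+1=5
cmp $t4, 8  (cmp 5,8)
blt body: taken
or $t6, $t6, 1 → $t6=178|1=179
mul $t6, $t6, 3 → $t6=179*3=537
add $t6, $t6, 19 → $t6=537+19=556
add $t4, $t4, 1 → $t4=5+1=6
cmp $t4, 8  (cmp 6,8)
blt body: taken
or $t6, $t6, 1 → $t6=556|1=557
mul $t6, $t6, 3 → $t6=557*3=1671
add $t6, $t6, 19 → $t6=1671+19=1690
add $t4, $t4, 1 → $t4=6+1=7
cmp $t4, 8  (cmp 7,8)
blt body: taken
or $t6, $t6, 1 → $t6=1690|1=1691
mul $t6, $t6, 3 → $t6=1691*3=5073
add $t6, $t6, 19 → $t6=5073+19=5092
add $t4, $t4, 1 → $t4=7+1=8
cmp $t4, 8  (cmp 8,8)
blt body: not taken
sub $t6, $t6, 13 → $t6=5092-13=5079
halt.
Total executed instructions: 34.

34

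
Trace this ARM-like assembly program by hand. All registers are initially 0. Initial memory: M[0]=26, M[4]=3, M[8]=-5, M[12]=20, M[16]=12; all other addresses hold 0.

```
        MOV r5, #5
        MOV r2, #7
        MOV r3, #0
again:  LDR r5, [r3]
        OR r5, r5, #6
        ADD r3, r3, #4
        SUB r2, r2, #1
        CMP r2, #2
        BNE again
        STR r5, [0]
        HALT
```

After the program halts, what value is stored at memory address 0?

after MOV r5, #5: r5=5
after MOV r2, #7: r2=7
after MOV r3, #0: r3=0
after LDR r5, [r3]: r5=M[0]=26
after OR r5, r5, #6: r5=26|6=30
after ADD r3, r3, #4: r3=0+4=4
after SUB r2, r2, #1: r2=7-1=6
CMP r2, #2  (cmp 6,2)
BNE again: taken
after LDR r5, [r3]: r5=M[4]=3
after OR r5, r5, #6: r5=3|6=7
after ADD r3, r3, #4: r3=4+4=8
after SUB r2, r2, #1: r2=6-1=5
CMP r2, #2  (cmp 5,2)
BNE again: taken
after LDR r5, [r3]: r5=M[8]=-5
after OR r5, r5, #6: r5=(-5)|6=-1
after ADD r3, r3, #4: r3=8+4=12
after SUB r2, r2, #1: r2=5-1=4
CMP r2, #2  (cmp 4,2)
BNE again: taken
after LDR r5, [r3]: r5=M[12]=20
after OR r5, r5, #6: r5=20|6=22
after ADD r3, r3, #4: r3=12+4=16
after SUB r2, r2, #1: r2=4-1=3
CMP r2, #2  (cmp 3,2)
BNE again: taken
after LDR r5, [r3]: r5=M[16]=12
after OR r5, r5, #6: r5=12|6=14
after ADD r3, r3, #4: r3=16+4=20
after SUB r2, r2, #1: r2=3-1=2
CMP r2, #2  (cmp 2,2)
BNE again: not taken
STR r5, [0] → M[0]=14
halt.

14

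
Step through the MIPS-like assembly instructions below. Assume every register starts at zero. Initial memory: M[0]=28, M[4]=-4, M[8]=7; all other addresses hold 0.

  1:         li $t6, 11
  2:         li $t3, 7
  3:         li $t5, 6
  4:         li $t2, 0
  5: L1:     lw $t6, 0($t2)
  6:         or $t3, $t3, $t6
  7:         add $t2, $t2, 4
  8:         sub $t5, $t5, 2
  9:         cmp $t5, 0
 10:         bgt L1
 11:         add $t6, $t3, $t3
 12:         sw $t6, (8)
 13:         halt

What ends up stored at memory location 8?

after li $t6, 11: $t6=11
after li $t3, 7: $t3=7
after li $t5, 6: $t5=6
after li $t2, 0: $t2=0
after lw $t6, 0($t2): $t6=M[0]=28
after or $t3, $t3, $t6: $t3=7|28=31
after add $t2, $t2, 4: $t2=0+4=4
after sub $t5, $t5, 2: $t5=6-2=4
cmp $t5, 0  (cmp 4,0)
bgt L1: taken
after lw $t6, 0($t2): $t6=M[4]=-4
after or $t3, $t3, $t6: $t3=31|(-4)=-1
after add $t2, $t2, 4: $t2=4+4=8
after sub $t5, $t5, 2: $t5=4-2=2
cmp $t5, 0  (cmp 2,0)
bgt L1: taken
after lw $t6, 0($t2): $t6=M[8]=7
after or $t3, $t3, $t6: $t3=(-1)|7=-1
after add $t2, $t2, 4: $t2=8+4=12
after sub $t5, $t5, 2: $t5=2-2=0
cmp $t5, 0  (cmp 0,0)
bgt L1: not taken
after add $t6, $t3, $t3: $t6=(-1)+(-1)=-2
sw $t6, (8) → M[8]=-2
halt.

-2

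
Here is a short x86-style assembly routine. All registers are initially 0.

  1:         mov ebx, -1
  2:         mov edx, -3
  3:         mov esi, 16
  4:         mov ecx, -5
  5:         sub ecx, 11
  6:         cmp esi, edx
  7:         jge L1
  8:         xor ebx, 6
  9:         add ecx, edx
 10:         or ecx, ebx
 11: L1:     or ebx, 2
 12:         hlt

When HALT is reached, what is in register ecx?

-16

ebx=-1
edx=-3
esi=16
ecx=-5
ecx=(-5)-11=-16
cmp esi, edx  (cmp 16,-3)
jge L1: taken
ebx=(-1)|2=-1
halt.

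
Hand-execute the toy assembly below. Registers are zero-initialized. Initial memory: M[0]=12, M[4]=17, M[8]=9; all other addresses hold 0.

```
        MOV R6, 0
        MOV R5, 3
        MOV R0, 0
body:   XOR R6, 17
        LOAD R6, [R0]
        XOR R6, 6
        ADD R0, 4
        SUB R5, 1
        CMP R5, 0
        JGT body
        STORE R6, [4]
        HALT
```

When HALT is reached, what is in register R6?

15

after MOV R6, 0: R6=0
after MOV R5, 3: R5=3
after MOV R0, 0: R0=0
after XOR R6, 17: R6=0^17=17
after LOAD R6, [R0]: R6=M[0]=12
after XOR R6, 6: R6=12^6=10
after ADD R0, 4: R0=0+4=4
after SUB R5, 1: R5=3-1=2
CMP R5, 0  (cmp 2,0)
JGT body: taken
after XOR R6, 17: R6=10^17=27
after LOAD R6, [R0]: R6=M[4]=17
after XOR R6, 6: R6=17^6=23
after ADD R0, 4: R0=4+4=8
after SUB R5, 1: R5=2-1=1
CMP R5, 0  (cmp 1,0)
JGT body: taken
after XOR R6, 17: R6=23^17=6
after LOAD R6, [R0]: R6=M[8]=9
after XOR R6, 6: R6=9^6=15
after ADD R0, 4: R0=8+4=12
after SUB R5, 1: R5=1-1=0
CMP R5, 0  (cmp 0,0)
JGT body: not taken
STORE R6, [4] → M[4]=15
halt.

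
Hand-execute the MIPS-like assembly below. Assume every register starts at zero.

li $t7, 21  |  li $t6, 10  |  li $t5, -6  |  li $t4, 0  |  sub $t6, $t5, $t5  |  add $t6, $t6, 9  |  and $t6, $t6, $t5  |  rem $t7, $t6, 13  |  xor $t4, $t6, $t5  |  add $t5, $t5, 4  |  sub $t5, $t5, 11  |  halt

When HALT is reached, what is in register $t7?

$t7=21
$t6=10
$t5=-6
$t4=0
$t6=(-6)-(-6)=0
$t6=0+9=9
$t6=9&(-6)=8
$t7=8%13=8
$t4=8^(-6)=-14
$t5=(-6)+4=-2
$t5=(-2)-11=-13
halt.

8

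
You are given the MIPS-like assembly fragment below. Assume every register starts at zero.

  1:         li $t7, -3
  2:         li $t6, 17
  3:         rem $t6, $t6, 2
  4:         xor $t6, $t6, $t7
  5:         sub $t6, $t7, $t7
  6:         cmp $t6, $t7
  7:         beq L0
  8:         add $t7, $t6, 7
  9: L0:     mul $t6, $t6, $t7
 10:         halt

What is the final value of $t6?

0

li $t7, -3 → $t7=-3
li $t6, 17 → $t6=17
rem $t6, $t6, 2 → $t6=17%2=1
xor $t6, $t6, $t7 → $t6=1^(-3)=-4
sub $t6, $t7, $t7 → $t6=(-3)-(-3)=0
cmp $t6, $t7  (cmp 0,-3)
beq L0: not taken
add $t7, $t6, 7 → $t7=0+7=7
mul $t6, $t6, $t7 → $t6=0*7=0
halt.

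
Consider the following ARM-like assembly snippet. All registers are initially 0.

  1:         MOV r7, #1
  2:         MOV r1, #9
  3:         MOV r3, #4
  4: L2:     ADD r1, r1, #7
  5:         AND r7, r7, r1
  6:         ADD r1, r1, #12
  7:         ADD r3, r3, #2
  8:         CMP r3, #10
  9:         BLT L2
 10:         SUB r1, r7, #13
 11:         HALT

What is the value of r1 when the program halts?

MOV r7, #1 → r7=1
MOV r1, #9 → r1=9
MOV r3, #4 → r3=4
ADD r1, r1, #7 → r1=9+7=16
AND r7, r7, r1 → r7=1&16=0
ADD r1, r1, #12 → r1=16+12=28
ADD r3, r3, #2 → r3=4+2=6
CMP r3, #10  (cmp 6,10)
BLT L2: taken
ADD r1, r1, #7 → r1=28+7=35
AND r7, r7, r1 → r7=0&35=0
ADD r1, r1, #12 → r1=35+12=47
ADD r3, r3, #2 → r3=6+2=8
CMP r3, #10  (cmp 8,10)
BLT L2: taken
ADD r1, r1, #7 → r1=47+7=54
AND r7, r7, r1 → r7=0&54=0
ADD r1, r1, #12 → r1=54+12=66
ADD r3, r3, #2 → r3=8+2=10
CMP r3, #10  (cmp 10,10)
BLT L2: not taken
SUB r1, r7, #13 → r1=0-13=-13
halt.

-13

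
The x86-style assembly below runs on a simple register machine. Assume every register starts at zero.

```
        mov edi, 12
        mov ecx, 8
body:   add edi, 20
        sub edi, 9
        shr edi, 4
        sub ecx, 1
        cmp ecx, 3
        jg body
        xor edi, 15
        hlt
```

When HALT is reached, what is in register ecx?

mov edi, 12 → edi=12
mov ecx, 8 → ecx=8
add edi, 20 → edi=12+20=32
sub edi, 9 → edi=32-9=23
shr edi, 4 → edi=23>>4=1
sub ecx, 1 → ecx=8-1=7
cmp ecx, 3  (cmp 7,3)
jg body: taken
add edi, 20 → edi=1+20=21
sub edi, 9 → edi=21-9=12
shr edi, 4 → edi=12>>4=0
sub ecx, 1 → ecx=7-1=6
cmp ecx, 3  (cmp 6,3)
jg body: taken
add edi, 20 → edi=0+20=20
sub edi, 9 → edi=20-9=11
shr edi, 4 → edi=11>>4=0
sub ecx, 1 → ecx=6-1=5
cmp ecx, 3  (cmp 5,3)
jg body: taken
add edi, 20 → edi=0+20=20
sub edi, 9 → edi=20-9=11
shr edi, 4 → edi=11>>4=0
sub ecx, 1 → ecx=5-1=4
cmp ecx, 3  (cmp 4,3)
jg body: taken
add edi, 20 → edi=0+20=20
sub edi, 9 → edi=20-9=11
shr edi, 4 → edi=11>>4=0
sub ecx, 1 → ecx=4-1=3
cmp ecx, 3  (cmp 3,3)
jg body: not taken
xor edi, 15 → edi=0^15=15
halt.

3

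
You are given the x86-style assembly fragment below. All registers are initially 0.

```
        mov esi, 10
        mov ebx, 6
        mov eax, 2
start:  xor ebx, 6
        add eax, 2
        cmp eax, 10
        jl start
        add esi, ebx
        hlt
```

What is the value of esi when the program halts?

esi=10
ebx=6
eax=2
ebx=6^6=0
eax=2+2=4
cmp eax, 10  (cmp 4,10)
jl start: taken
ebx=0^6=6
eax=4+2=6
cmp eax, 10  (cmp 6,10)
jl start: taken
ebx=6^6=0
eax=6+2=8
cmp eax, 10  (cmp 8,10)
jl start: taken
ebx=0^6=6
eax=8+2=10
cmp eax, 10  (cmp 10,10)
jl start: not taken
esi=10+6=16
halt.

16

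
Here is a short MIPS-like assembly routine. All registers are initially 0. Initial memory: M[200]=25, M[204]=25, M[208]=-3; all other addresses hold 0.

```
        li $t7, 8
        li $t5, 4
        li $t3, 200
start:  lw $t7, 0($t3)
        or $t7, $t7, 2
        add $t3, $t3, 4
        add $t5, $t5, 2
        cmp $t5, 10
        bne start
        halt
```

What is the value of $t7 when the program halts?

after li $t7, 8: $t7=8
after li $t5, 4: $t5=4
after li $t3, 200: $t3=200
after lw $t7, 0($t3): $t7=M[200]=25
after or $t7, $t7, 2: $t7=25|2=27
after add $t3, $t3, 4: $t3=200+4=204
after add $t5, $t5, 2: $t5=4+2=6
cmp $t5, 10  (cmp 6,10)
bne start: taken
after lw $t7, 0($t3): $t7=M[204]=25
after or $t7, $t7, 2: $t7=25|2=27
after add $t3, $t3, 4: $t3=204+4=208
after add $t5, $t5, 2: $t5=6+2=8
cmp $t5, 10  (cmp 8,10)
bne start: taken
after lw $t7, 0($t3): $t7=M[208]=-3
after or $t7, $t7, 2: $t7=(-3)|2=-1
after add $t3, $t3, 4: $t3=208+4=212
after add $t5, $t5, 2: $t5=8+2=10
cmp $t5, 10  (cmp 10,10)
bne start: not taken
halt.

-1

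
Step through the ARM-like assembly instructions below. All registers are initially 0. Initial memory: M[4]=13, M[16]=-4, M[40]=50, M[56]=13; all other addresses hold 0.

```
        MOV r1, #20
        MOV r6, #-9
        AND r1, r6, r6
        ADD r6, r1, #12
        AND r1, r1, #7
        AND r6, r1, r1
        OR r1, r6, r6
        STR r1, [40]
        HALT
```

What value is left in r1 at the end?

7

after MOV r1, #20: r1=20
after MOV r6, #-9: r6=-9
after AND r1, r6, r6: r1=(-9)&(-9)=-9
after ADD r6, r1, #12: r6=(-9)+12=3
after AND r1, r1, #7: r1=(-9)&7=7
after AND r6, r1, r1: r6=7&7=7
after OR r1, r6, r6: r1=7|7=7
STR r1, [40] → M[40]=7
halt.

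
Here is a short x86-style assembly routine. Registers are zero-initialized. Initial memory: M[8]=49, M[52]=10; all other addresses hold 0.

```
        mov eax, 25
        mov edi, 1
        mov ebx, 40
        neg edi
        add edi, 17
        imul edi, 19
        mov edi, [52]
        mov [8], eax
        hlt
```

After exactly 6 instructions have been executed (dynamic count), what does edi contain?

mov eax, 25 → eax=25
mov edi, 1 → edi=1
mov ebx, 40 → ebx=40
neg edi → edi=-(1)=-1
add edi, 17 → edi=(-1)+17=16
imul edi, 19 → edi=16*19=304
After step 6: edi = 304.

304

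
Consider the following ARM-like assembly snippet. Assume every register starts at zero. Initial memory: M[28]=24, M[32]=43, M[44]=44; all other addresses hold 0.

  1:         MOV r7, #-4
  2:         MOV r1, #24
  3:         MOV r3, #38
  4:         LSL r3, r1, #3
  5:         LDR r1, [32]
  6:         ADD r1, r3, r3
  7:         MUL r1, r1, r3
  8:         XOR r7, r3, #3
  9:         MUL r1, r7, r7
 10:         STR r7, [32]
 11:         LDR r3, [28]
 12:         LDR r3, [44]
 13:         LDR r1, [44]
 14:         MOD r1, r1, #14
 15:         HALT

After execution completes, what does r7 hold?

r7=-4
r1=24
r3=38
r3=24<<3=192
r1=M[32]=43
r1=192+192=384
r1=384*192=73728
r7=192^3=195
r1=195*195=38025
STR r7, [32] → M[32]=195
r3=M[28]=24
r3=M[44]=44
r1=M[44]=44
r1=44%14=2
halt.

195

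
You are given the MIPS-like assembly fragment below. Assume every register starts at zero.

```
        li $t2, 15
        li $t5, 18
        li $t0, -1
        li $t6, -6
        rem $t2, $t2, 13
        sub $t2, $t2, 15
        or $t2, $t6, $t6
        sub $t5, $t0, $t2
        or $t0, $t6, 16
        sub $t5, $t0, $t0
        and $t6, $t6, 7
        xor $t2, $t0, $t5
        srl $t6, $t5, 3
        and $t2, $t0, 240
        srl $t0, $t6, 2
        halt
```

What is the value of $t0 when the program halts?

0

$t2=15
$t5=18
$t0=-1
$t6=-6
$t2=15%13=2
$t2=2-15=-13
$t2=(-6)|(-6)=-6
$t5=(-1)-(-6)=5
$t0=(-6)|16=-6
$t5=(-6)-(-6)=0
$t6=(-6)&7=2
$t2=(-6)^0=-6
$t6=0>>3=0
$t2=(-6)&240=240
$t0=0>>2=0
halt.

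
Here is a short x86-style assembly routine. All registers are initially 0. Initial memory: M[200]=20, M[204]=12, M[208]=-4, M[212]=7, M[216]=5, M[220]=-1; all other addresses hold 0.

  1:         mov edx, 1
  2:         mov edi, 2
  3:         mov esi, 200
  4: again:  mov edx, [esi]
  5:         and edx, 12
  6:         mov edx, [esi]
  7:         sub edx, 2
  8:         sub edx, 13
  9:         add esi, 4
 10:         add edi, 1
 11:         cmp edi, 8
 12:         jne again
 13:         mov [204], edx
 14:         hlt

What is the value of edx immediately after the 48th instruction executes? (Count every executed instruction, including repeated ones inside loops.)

edx=1
edi=2
esi=200
edx=M[200]=20
edx=20&12=4
edx=M[200]=20
edx=20-2=18
edx=18-13=5
esi=200+4=204
edi=2+1=3
cmp edi, 8  (cmp 3,8)
jne again: taken
edx=M[204]=12
edx=12&12=12
edx=M[204]=12
edx=12-2=10
edx=10-13=-3
esi=204+4=208
edi=3+1=4
cmp edi, 8  (cmp 4,8)
jne again: taken
edx=M[208]=-4
edx=(-4)&12=12
edx=M[208]=-4
edx=(-4)-2=-6
edx=(-6)-13=-19
esi=208+4=212
edi=4+1=5
cmp edi, 8  (cmp 5,8)
jne again: taken
edx=M[212]=7
edx=7&12=4
edx=M[212]=7
edx=7-2=5
edx=5-13=-8
esi=212+4=216
edi=5+1=6
cmp edi, 8  (cmp 6,8)
jne again: taken
edx=M[216]=5
edx=5&12=4
edx=M[216]=5
edx=5-2=3
edx=3-13=-10
esi=216+4=220
edi=6+1=7
cmp edi, 8  (cmp 7,8)
jne again: taken
After step 48: edx = -10.

-10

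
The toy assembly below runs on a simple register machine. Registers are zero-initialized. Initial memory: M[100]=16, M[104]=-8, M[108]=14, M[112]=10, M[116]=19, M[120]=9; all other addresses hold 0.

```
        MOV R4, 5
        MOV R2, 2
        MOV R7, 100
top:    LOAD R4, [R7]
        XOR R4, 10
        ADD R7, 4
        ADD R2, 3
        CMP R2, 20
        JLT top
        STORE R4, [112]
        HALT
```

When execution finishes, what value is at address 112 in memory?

after MOV R4, 5: R4=5
after MOV R2, 2: R2=2
after MOV R7, 100: R7=100
after LOAD R4, [R7]: R4=M[100]=16
after XOR R4, 10: R4=16^10=26
after ADD R7, 4: R7=100+4=104
after ADD R2, 3: R2=2+3=5
CMP R2, 20  (cmp 5,20)
JLT top: taken
after LOAD R4, [R7]: R4=M[104]=-8
after XOR R4, 10: R4=(-8)^10=-14
after ADD R7, 4: R7=104+4=108
after ADD R2, 3: R2=5+3=8
CMP R2, 20  (cmp 8,20)
JLT top: taken
after LOAD R4, [R7]: R4=M[108]=14
after XOR R4, 10: R4=14^10=4
after ADD R7, 4: R7=108+4=112
after ADD R2, 3: R2=8+3=11
CMP R2, 20  (cmp 11,20)
JLT top: taken
after LOAD R4, [R7]: R4=M[112]=10
after XOR R4, 10: R4=10^10=0
after ADD R7, 4: R7=112+4=116
after ADD R2, 3: R2=11+3=14
CMP R2, 20  (cmp 14,20)
JLT top: taken
after LOAD R4, [R7]: R4=M[116]=19
after XOR R4, 10: R4=19^10=25
after ADD R7, 4: R7=116+4=120
after ADD R2, 3: R2=14+3=17
CMP R2, 20  (cmp 17,20)
JLT top: taken
after LOAD R4, [R7]: R4=M[120]=9
after XOR R4, 10: R4=9^10=3
after ADD R7, 4: R7=120+4=124
after ADD R2, 3: R2=17+3=20
CMP R2, 20  (cmp 20,20)
JLT top: not taken
STORE R4, [112] → M[112]=3
halt.

3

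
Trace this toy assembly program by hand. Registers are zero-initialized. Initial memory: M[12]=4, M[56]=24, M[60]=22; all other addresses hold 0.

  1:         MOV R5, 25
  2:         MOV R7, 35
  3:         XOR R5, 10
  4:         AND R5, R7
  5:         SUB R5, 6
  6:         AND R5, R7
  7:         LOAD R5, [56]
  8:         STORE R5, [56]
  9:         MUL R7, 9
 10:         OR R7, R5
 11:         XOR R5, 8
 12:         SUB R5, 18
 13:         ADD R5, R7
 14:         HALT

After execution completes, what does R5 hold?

MOV R5, 25 → R5=25
MOV R7, 35 → R7=35
XOR R5, 10 → R5=25^10=19
AND R5, R7 → R5=19&35=3
SUB R5, 6 → R5=3-6=-3
AND R5, R7 → R5=(-3)&35=33
LOAD R5, [56] → R5=M[56]=24
STORE R5, [56] → M[56]=24
MUL R7, 9 → R7=35*9=315
OR R7, R5 → R7=315|24=315
XOR R5, 8 → R5=24^8=16
SUB R5, 18 → R5=16-18=-2
ADD R5, R7 → R5=(-2)+315=313
halt.

313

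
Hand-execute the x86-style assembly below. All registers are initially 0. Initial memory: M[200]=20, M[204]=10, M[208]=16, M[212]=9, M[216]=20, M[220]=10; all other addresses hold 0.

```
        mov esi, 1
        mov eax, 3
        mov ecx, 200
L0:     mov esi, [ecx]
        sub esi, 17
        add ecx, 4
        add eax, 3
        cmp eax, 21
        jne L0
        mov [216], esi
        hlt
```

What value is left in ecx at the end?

mov esi, 1 → esi=1
mov eax, 3 → eax=3
mov ecx, 200 → ecx=200
mov esi, [ecx] → esi=M[200]=20
sub esi, 17 → esi=20-17=3
add ecx, 4 → ecx=200+4=204
add eax, 3 → eax=3+3=6
cmp eax, 21  (cmp 6,21)
jne L0: taken
mov esi, [ecx] → esi=M[204]=10
sub esi, 17 → esi=10-17=-7
add ecx, 4 → ecx=204+4=208
add eax, 3 → eax=6+3=9
cmp eax, 21  (cmp 9,21)
jne L0: taken
mov esi, [ecx] → esi=M[208]=16
sub esi, 17 → esi=16-17=-1
add ecx, 4 → ecx=208+4=212
add eax, 3 → eax=9+3=12
cmp eax, 21  (cmp 12,21)
jne L0: taken
mov esi, [ecx] → esi=M[212]=9
sub esi, 17 → esi=9-17=-8
add ecx, 4 → ecx=212+4=216
add eax, 3 → eax=12+3=15
cmp eax, 21  (cmp 15,21)
jne L0: taken
mov esi, [ecx] → esi=M[216]=20
sub esi, 17 → esi=20-17=3
add ecx, 4 → ecx=216+4=220
add eax, 3 → eax=15+3=18
cmp eax, 21  (cmp 18,21)
jne L0: taken
mov esi, [ecx] → esi=M[220]=10
sub esi, 17 → esi=10-17=-7
add ecx, 4 → ecx=220+4=224
add eax, 3 → eax=18+3=21
cmp eax, 21  (cmp 21,21)
jne L0: not taken
mov [216], esi → M[216]=-7
halt.

224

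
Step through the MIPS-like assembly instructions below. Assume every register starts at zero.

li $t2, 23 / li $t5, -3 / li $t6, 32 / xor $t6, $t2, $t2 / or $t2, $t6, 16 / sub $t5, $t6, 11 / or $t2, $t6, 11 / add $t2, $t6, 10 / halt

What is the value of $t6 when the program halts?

0

after li $t2, 23: $t2=23
after li $t5, -3: $t5=-3
after li $t6, 32: $t6=32
after xor $t6, $t2, $t2: $t6=23^23=0
after or $t2, $t6, 16: $t2=0|16=16
after sub $t5, $t6, 11: $t5=0-11=-11
after or $t2, $t6, 11: $t2=0|11=11
after add $t2, $t6, 10: $t2=0+10=10
halt.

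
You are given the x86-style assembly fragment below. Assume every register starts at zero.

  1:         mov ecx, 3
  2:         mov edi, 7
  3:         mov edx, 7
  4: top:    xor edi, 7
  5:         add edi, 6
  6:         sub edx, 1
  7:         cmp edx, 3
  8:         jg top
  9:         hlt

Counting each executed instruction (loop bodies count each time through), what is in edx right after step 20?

ecx=3
edi=7
edx=7
edi=7^7=0
edi=0+6=6
edx=7-1=6
cmp edx, 3  (cmp 6,3)
jg top: taken
edi=6^7=1
edi=1+6=7
edx=6-1=5
cmp edx, 3  (cmp 5,3)
jg top: taken
edi=7^7=0
edi=0+6=6
edx=5-1=4
cmp edx, 3  (cmp 4,3)
jg top: taken
edi=6^7=1
edi=1+6=7
After step 20: edx = 4.

4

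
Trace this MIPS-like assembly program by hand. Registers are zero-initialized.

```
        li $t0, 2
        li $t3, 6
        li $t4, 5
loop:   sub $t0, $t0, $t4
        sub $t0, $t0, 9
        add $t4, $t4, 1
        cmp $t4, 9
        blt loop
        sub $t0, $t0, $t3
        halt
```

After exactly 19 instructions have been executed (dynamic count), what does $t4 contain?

$t0=2
$t3=6
$t4=5
$t0=2-5=-3
$t0=(-3)-9=-12
$t4=5+1=6
cmp $t4, 9  (cmp 6,9)
blt loop: taken
$t0=(-12)-6=-18
$t0=(-18)-9=-27
$t4=6+1=7
cmp $t4, 9  (cmp 7,9)
blt loop: taken
$t0=(-27)-7=-34
$t0=(-34)-9=-43
$t4=7+1=8
cmp $t4, 9  (cmp 8,9)
blt loop: taken
$t0=(-43)-8=-51
After step 19: $t4 = 8.

8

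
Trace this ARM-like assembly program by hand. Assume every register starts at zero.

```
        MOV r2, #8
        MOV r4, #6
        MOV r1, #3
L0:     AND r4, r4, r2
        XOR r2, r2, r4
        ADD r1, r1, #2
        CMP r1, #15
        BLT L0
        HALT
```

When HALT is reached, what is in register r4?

r2=8
r4=6
r1=3
r4=6&8=0
r2=8^0=8
r1=3+2=5
CMP r1, #15  (cmp 5,15)
BLT L0: taken
r4=0&8=0
r2=8^0=8
r1=5+2=7
CMP r1, #15  (cmp 7,15)
BLT L0: taken
r4=0&8=0
r2=8^0=8
r1=7+2=9
CMP r1, #15  (cmp 9,15)
BLT L0: taken
r4=0&8=0
r2=8^0=8
r1=9+2=11
CMP r1, #15  (cmp 11,15)
BLT L0: taken
r4=0&8=0
r2=8^0=8
r1=11+2=13
CMP r1, #15  (cmp 13,15)
BLT L0: taken
r4=0&8=0
r2=8^0=8
r1=13+2=15
CMP r1, #15  (cmp 15,15)
BLT L0: not taken
halt.

0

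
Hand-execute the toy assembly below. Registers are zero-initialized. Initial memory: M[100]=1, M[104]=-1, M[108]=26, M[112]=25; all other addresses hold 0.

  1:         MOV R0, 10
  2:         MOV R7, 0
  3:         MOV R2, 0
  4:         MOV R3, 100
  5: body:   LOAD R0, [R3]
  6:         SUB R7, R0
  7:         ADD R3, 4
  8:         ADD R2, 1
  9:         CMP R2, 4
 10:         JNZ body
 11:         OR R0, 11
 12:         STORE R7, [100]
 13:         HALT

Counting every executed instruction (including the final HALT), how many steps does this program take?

R0=10
R7=0
R2=0
R3=100
R0=M[100]=1
R7=0-1=-1
R3=100+4=104
R2=0+1=1
CMP R2, 4  (cmp 1,4)
JNZ body: taken
R0=M[104]=-1
R7=(-1)-(-1)=0
R3=104+4=108
R2=1+1=2
CMP R2, 4  (cmp 2,4)
JNZ body: taken
R0=M[108]=26
R7=0-26=-26
R3=108+4=112
R2=2+1=3
CMP R2, 4  (cmp 3,4)
JNZ body: taken
R0=M[112]=25
R7=(-26)-25=-51
R3=112+4=116
R2=3+1=4
CMP R2, 4  (cmp 4,4)
JNZ body: not taken
R0=25|11=27
STORE R7, [100] → M[100]=-51
halt.
Total executed instructions: 31.

31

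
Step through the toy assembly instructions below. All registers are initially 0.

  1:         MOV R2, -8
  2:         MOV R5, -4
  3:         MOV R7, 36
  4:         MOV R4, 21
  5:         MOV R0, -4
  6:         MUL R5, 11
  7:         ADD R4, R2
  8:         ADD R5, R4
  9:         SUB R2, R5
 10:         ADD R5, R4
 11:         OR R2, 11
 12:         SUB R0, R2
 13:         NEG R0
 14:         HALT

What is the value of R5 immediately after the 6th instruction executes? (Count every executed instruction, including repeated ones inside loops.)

-44

after MOV R2, -8: R2=-8
after MOV R5, -4: R5=-4
after MOV R7, 36: R7=36
after MOV R4, 21: R4=21
after MOV R0, -4: R0=-4
after MUL R5, 11: R5=(-4)*11=-44
After step 6: R5 = -44.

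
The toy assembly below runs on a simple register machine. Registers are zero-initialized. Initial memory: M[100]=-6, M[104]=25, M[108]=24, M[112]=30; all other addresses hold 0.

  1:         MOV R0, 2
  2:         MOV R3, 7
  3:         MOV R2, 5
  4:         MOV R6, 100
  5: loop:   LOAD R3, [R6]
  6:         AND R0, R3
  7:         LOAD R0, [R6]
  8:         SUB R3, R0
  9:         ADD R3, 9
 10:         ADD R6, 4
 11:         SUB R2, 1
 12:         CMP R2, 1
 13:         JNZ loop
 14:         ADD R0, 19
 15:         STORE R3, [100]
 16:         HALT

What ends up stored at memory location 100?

9

R0=2
R3=7
R2=5
R6=100
R3=M[100]=-6
R0=2&(-6)=2
R0=M[100]=-6
R3=(-6)-(-6)=0
R3=0+9=9
R6=100+4=104
R2=5-1=4
CMP R2, 1  (cmp 4,1)
JNZ loop: taken
R3=M[104]=25
R0=(-6)&25=24
R0=M[104]=25
R3=25-25=0
R3=0+9=9
R6=104+4=108
R2=4-1=3
CMP R2, 1  (cmp 3,1)
JNZ loop: taken
R3=M[108]=24
R0=25&24=24
R0=M[108]=24
R3=24-24=0
R3=0+9=9
R6=108+4=112
R2=3-1=2
CMP R2, 1  (cmp 2,1)
JNZ loop: taken
R3=M[112]=30
R0=24&30=24
R0=M[112]=30
R3=30-30=0
R3=0+9=9
R6=112+4=116
R2=2-1=1
CMP R2, 1  (cmp 1,1)
JNZ loop: not taken
R0=30+19=49
STORE R3, [100] → M[100]=9
halt.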